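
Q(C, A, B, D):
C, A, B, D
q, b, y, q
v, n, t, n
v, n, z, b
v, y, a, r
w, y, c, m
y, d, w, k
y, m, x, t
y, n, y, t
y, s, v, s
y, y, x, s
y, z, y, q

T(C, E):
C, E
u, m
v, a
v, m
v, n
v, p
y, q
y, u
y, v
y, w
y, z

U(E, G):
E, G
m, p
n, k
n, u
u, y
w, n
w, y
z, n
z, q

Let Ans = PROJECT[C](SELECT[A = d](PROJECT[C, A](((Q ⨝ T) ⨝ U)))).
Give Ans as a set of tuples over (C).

{y}

Natural join on C: {(v, n, t, n, a), (v, n, t, n, m), (v, n, t, n, n), (v, n, t, n, p), (v, n, z, b, a), (v, n, z, b, m), (v, n, z, b, n), (v, n, z, b, p), (v, y, a, r, a), (v, y, a, r, m), (v, y, a, r, n), (v, y, a, r, p), (y, d, w, k, q), (y, d, w, k, u), (y, d, w, k, v), (y, d, w, k, w), (y, d, w, k, z), (y, m, x, t, q), (y, m, x, t, u), (y, m, x, t, v), (y, m, x, t, w), (y, m, x, t, z), (y, n, y, t, q), (y, n, y, t, u), (y, n, y, t, v), (y, n, y, t, w), (y, n, y, t, z), (y, s, v, s, q), (y, s, v, s, u), (y, s, v, s, v), (y, s, v, s, w), (y, s, v, s, z), (y, y, x, s, q), (y, y, x, s, u), (y, y, x, s, v), (y, y, x, s, w), (y, y, x, s, z), (y, z, y, q, q), (y, z, y, q, u), (y, z, y, q, v), (y, z, y, q, w), (y, z, y, q, z)}
Natural join on E: {(v, n, t, n, m, p), (v, n, t, n, n, k), (v, n, t, n, n, u), (v, n, z, b, m, p), (v, n, z, b, n, k), (v, n, z, b, n, u), (v, y, a, r, m, p), (v, y, a, r, n, k), (v, y, a, r, n, u), (y, d, w, k, u, y), (y, d, w, k, w, n), (y, d, w, k, w, y), (y, d, w, k, z, n), (y, d, w, k, z, q), (y, m, x, t, u, y), (y, m, x, t, w, n), (y, m, x, t, w, y), (y, m, x, t, z, n), (y, m, x, t, z, q), (y, n, y, t, u, y), (y, n, y, t, w, n), (y, n, y, t, w, y), (y, n, y, t, z, n), (y, n, y, t, z, q), (y, s, v, s, u, y), (y, s, v, s, w, n), (y, s, v, s, w, y), (y, s, v, s, z, n), (y, s, v, s, z, q), (y, y, x, s, u, y), (y, y, x, s, w, n), (y, y, x, s, w, y), (y, y, x, s, z, n), (y, y, x, s, z, q), (y, z, y, q, u, y), (y, z, y, q, w, n), (y, z, y, q, w, y), (y, z, y, q, z, n), (y, z, y, q, z, q)}
Keep only column(s) C, A (31 duplicate(s) eliminated): {(v, n), (v, y), (y, d), (y, m), (y, n), (y, s), (y, y), (y, z)}
Apply σ_{A = d}; surviving tuples: {(y, d)}
Keep only column(s) C: {y}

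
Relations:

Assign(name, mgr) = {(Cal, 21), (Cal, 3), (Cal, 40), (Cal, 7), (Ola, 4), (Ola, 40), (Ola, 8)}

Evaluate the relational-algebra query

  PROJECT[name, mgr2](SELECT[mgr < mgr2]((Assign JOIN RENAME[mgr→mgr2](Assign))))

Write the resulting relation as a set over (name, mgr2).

ρ[mgr→mgr2]: schema becomes (name, mgr2); tuples unchanged.
Natural join on name: {(Cal, 21, 21), (Cal, 21, 3), (Cal, 21, 40), (Cal, 21, 7), (Cal, 3, 21), (Cal, 3, 3), (Cal, 3, 40), (Cal, 3, 7), (Cal, 40, 21), (Cal, 40, 3), (Cal, 40, 40), (Cal, 40, 7), (Cal, 7, 21), (Cal, 7, 3), (Cal, 7, 40), (Cal, 7, 7), (Ola, 4, 4), (Ola, 4, 40), (Ola, 4, 8), (Ola, 40, 4), (Ola, 40, 40), (Ola, 40, 8), (Ola, 8, 4), (Ola, 8, 40), (Ola, 8, 8)}
Filtering on mgr < mgr2 leaves {(Cal, 21, 40), (Cal, 3, 21), (Cal, 3, 40), (Cal, 3, 7), (Cal, 7, 21), (Cal, 7, 40), (Ola, 4, 40), (Ola, 4, 8), (Ola, 8, 40)}.
Keep only column(s) name, mgr2 (4 duplicate(s) eliminated): {(Cal, 21), (Cal, 40), (Cal, 7), (Ola, 40), (Ola, 8)}

{(Cal, 21), (Cal, 40), (Cal, 7), (Ola, 40), (Ola, 8)}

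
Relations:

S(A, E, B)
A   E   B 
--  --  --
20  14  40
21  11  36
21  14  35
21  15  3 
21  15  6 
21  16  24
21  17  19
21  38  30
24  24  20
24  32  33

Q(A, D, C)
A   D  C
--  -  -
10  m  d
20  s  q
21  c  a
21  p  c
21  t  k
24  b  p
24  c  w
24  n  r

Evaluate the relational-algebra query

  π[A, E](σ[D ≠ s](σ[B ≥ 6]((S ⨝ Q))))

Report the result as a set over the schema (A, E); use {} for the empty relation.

{(21, 11), (21, 14), (21, 15), (21, 16), (21, 17), (21, 38), (24, 24), (24, 32)}

Joining S and Q on A yields {(20, 14, 40, s, q), (21, 11, 36, c, a), (21, 11, 36, p, c), (21, 11, 36, t, k), (21, 14, 35, c, a), (21, 14, 35, p, c), (21, 14, 35, t, k), (21, 15, 3, c, a), (21, 15, 3, p, c), (21, 15, 3, t, k), (21, 15, 6, c, a), (21, 15, 6, p, c), (21, 15, 6, t, k), (21, 16, 24, c, a), (21, 16, 24, p, c), (21, 16, 24, t, k), (21, 17, 19, c, a), (21, 17, 19, p, c), (21, 17, 19, t, k), (21, 38, 30, c, a), (21, 38, 30, p, c), (21, 38, 30, t, k), (24, 24, 20, b, p), (24, 24, 20, c, w), (24, 24, 20, n, r), (24, 32, 33, b, p), (24, 32, 33, c, w), (24, 32, 33, n, r)}.
Selection B ≥ 6: {(20, 14, 40, s, q), (21, 11, 36, c, a), (21, 11, 36, p, c), (21, 11, 36, t, k), (21, 14, 35, c, a), (21, 14, 35, p, c), (21, 14, 35, t, k), (21, 15, 6, c, a), (21, 15, 6, p, c), (21, 15, 6, t, k), (21, 16, 24, c, a), (21, 16, 24, p, c), (21, 16, 24, t, k), (21, 17, 19, c, a), (21, 17, 19, p, c), (21, 17, 19, t, k), (21, 38, 30, c, a), (21, 38, 30, p, c), (21, 38, 30, t, k), (24, 24, 20, b, p), (24, 24, 20, c, w), (24, 24, 20, n, r), (24, 32, 33, b, p), (24, 32, 33, c, w), (24, 32, 33, n, r)}
Selection D ≠ s: {(21, 11, 36, c, a), (21, 11, 36, p, c), (21, 11, 36, t, k), (21, 14, 35, c, a), (21, 14, 35, p, c), (21, 14, 35, t, k), (21, 15, 6, c, a), (21, 15, 6, p, c), (21, 15, 6, t, k), (21, 16, 24, c, a), (21, 16, 24, p, c), (21, 16, 24, t, k), (21, 17, 19, c, a), (21, 17, 19, p, c), (21, 17, 19, t, k), (21, 38, 30, c, a), (21, 38, 30, p, c), (21, 38, 30, t, k), (24, 24, 20, b, p), (24, 24, 20, c, w), (24, 24, 20, n, r), (24, 32, 33, b, p), (24, 32, 33, c, w), (24, 32, 33, n, r)}
Keep only column(s) A, E (16 duplicate(s) eliminated): {(21, 11), (21, 14), (21, 15), (21, 16), (21, 17), (21, 38), (24, 24), (24, 32)}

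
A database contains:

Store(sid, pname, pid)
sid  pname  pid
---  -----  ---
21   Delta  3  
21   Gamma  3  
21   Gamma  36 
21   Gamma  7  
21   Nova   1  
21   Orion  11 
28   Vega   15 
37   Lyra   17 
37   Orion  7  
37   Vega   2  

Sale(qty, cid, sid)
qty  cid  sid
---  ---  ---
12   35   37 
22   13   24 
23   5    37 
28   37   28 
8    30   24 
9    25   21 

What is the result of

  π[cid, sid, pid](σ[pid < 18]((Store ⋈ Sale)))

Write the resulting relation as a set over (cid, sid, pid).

Joining Store and Sale on sid yields {(21, Delta, 3, 9, 25), (21, Gamma, 3, 9, 25), (21, Gamma, 36, 9, 25), (21, Gamma, 7, 9, 25), (21, Nova, 1, 9, 25), (21, Orion, 11, 9, 25), (28, Vega, 15, 28, 37), (37, Lyra, 17, 12, 35), (37, Lyra, 17, 23, 5), (37, Orion, 7, 12, 35), (37, Orion, 7, 23, 5), (37, Vega, 2, 12, 35), (37, Vega, 2, 23, 5)}.
Apply σ_{pid < 18}; surviving tuples: {(21, Delta, 3, 9, 25), (21, Gamma, 3, 9, 25), (21, Gamma, 7, 9, 25), (21, Nova, 1, 9, 25), (21, Orion, 11, 9, 25), (28, Vega, 15, 28, 37), (37, Lyra, 17, 12, 35), (37, Lyra, 17, 23, 5), (37, Orion, 7, 12, 35), (37, Orion, 7, 23, 5), (37, Vega, 2, 12, 35), (37, Vega, 2, 23, 5)}
Projecting to cid, sid, pid (1 duplicate(s) eliminated): {(25, 21, 1), (25, 21, 11), (25, 21, 3), (25, 21, 7), (35, 37, 17), (35, 37, 2), (35, 37, 7), (37, 28, 15), (5, 37, 17), (5, 37, 2), (5, 37, 7)}

{(25, 21, 1), (25, 21, 11), (25, 21, 3), (25, 21, 7), (35, 37, 17), (35, 37, 2), (35, 37, 7), (37, 28, 15), (5, 37, 17), (5, 37, 2), (5, 37, 7)}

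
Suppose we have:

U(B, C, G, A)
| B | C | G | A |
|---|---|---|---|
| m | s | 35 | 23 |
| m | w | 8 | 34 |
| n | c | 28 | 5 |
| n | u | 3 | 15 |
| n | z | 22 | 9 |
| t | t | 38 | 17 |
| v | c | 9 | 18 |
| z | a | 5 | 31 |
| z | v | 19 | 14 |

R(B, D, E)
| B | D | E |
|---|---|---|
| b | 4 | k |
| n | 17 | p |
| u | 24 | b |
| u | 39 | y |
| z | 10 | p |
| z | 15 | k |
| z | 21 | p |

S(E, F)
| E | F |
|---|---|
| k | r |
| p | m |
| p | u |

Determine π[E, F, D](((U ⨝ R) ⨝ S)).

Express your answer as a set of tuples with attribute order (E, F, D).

{(k, r, 15), (p, m, 10), (p, m, 17), (p, m, 21), (p, u, 10), (p, u, 17), (p, u, 21)}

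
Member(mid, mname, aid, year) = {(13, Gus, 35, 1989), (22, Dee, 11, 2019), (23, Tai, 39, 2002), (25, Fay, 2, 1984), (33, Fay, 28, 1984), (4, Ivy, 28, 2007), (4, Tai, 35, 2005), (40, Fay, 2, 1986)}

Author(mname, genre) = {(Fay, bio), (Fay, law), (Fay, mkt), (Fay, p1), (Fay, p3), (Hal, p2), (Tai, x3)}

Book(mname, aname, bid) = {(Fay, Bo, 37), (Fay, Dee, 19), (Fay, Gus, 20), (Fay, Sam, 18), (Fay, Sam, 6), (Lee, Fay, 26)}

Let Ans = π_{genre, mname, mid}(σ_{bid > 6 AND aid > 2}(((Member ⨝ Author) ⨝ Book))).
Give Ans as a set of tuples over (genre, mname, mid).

Natural join on mname: {(23, Tai, 39, 2002, x3), (25, Fay, 2, 1984, bio), (25, Fay, 2, 1984, law), (25, Fay, 2, 1984, mkt), (25, Fay, 2, 1984, p1), (25, Fay, 2, 1984, p3), (33, Fay, 28, 1984, bio), (33, Fay, 28, 1984, law), (33, Fay, 28, 1984, mkt), (33, Fay, 28, 1984, p1), (33, Fay, 28, 1984, p3), (4, Tai, 35, 2005, x3), (40, Fay, 2, 1986, bio), (40, Fay, 2, 1986, law), (40, Fay, 2, 1986, mkt), (40, Fay, 2, 1986, p1), (40, Fay, 2, 1986, p3)}
Natural join on mname: {(25, Fay, 2, 1984, bio, Bo, 37), (25, Fay, 2, 1984, bio, Dee, 19), (25, Fay, 2, 1984, bio, Gus, 20), (25, Fay, 2, 1984, bio, Sam, 18), (25, Fay, 2, 1984, bio, Sam, 6), (25, Fay, 2, 1984, law, Bo, 37), (25, Fay, 2, 1984, law, Dee, 19), (25, Fay, 2, 1984, law, Gus, 20), (25, Fay, 2, 1984, law, Sam, 18), (25, Fay, 2, 1984, law, Sam, 6), (25, Fay, 2, 1984, mkt, Bo, 37), (25, Fay, 2, 1984, mkt, Dee, 19), (25, Fay, 2, 1984, mkt, Gus, 20), (25, Fay, 2, 1984, mkt, Sam, 18), (25, Fay, 2, 1984, mkt, Sam, 6), (25, Fay, 2, 1984, p1, Bo, 37), (25, Fay, 2, 1984, p1, Dee, 19), (25, Fay, 2, 1984, p1, Gus, 20), (25, Fay, 2, 1984, p1, Sam, 18), (25, Fay, 2, 1984, p1, Sam, 6), (25, Fay, 2, 1984, p3, Bo, 37), (25, Fay, 2, 1984, p3, Dee, 19), (25, Fay, 2, 1984, p3, Gus, 20), (25, Fay, 2, 1984, p3, Sam, 18), (25, Fay, 2, 1984, p3, Sam, 6), (33, Fay, 28, 1984, bio, Bo, 37), (33, Fay, 28, 1984, bio, Dee, 19), (33, Fay, 28, 1984, bio, Gus, 20), (33, Fay, 28, 1984, bio, Sam, 18), (33, Fay, 28, 1984, bio, Sam, 6), (33, Fay, 28, 1984, law, Bo, 37), (33, Fay, 28, 1984, law, Dee, 19), (33, Fay, 28, 1984, law, Gus, 20), (33, Fay, 28, 1984, law, Sam, 18), (33, Fay, 28, 1984, law, Sam, 6), (33, Fay, 28, 1984, mkt, Bo, 37), (33, Fay, 28, 1984, mkt, Dee, 19), (33, Fay, 28, 1984, mkt, Gus, 20), (33, Fay, 28, 1984, mkt, Sam, 18), (33, Fay, 28, 1984, mkt, Sam, 6), (33, Fay, 28, 1984, p1, Bo, 37), (33, Fay, 28, 1984, p1, Dee, 19), (33, Fay, 28, 1984, p1, Gus, 20), (33, Fay, 28, 1984, p1, Sam, 18), (33, Fay, 28, 1984, p1, Sam, 6), (33, Fay, 28, 1984, p3, Bo, 37), (33, Fay, 28, 1984, p3, Dee, 19), (33, Fay, 28, 1984, p3, Gus, 20), (33, Fay, 28, 1984, p3, Sam, 18), (33, Fay, 28, 1984, p3, Sam, 6), (40, Fay, 2, 1986, bio, Bo, 37), (40, Fay, 2, 1986, bio, Dee, 19), (40, Fay, 2, 1986, bio, Gus, 20), (40, Fay, 2, 1986, bio, Sam, 18), (40, Fay, 2, 1986, bio, Sam, 6), (40, Fay, 2, 1986, law, Bo, 37), (40, Fay, 2, 1986, law, Dee, 19), (40, Fay, 2, 1986, law, Gus, 20), (40, Fay, 2, 1986, law, Sam, 18), (40, Fay, 2, 1986, law, Sam, 6), (40, Fay, 2, 1986, mkt, Bo, 37), (40, Fay, 2, 1986, mkt, Dee, 19), (40, Fay, 2, 1986, mkt, Gus, 20), (40, Fay, 2, 1986, mkt, Sam, 18), (40, Fay, 2, 1986, mkt, Sam, 6), (40, Fay, 2, 1986, p1, Bo, 37), (40, Fay, 2, 1986, p1, Dee, 19), (40, Fay, 2, 1986, p1, Gus, 20), (40, Fay, 2, 1986, p1, Sam, 18), (40, Fay, 2, 1986, p1, Sam, 6), (40, Fay, 2, 1986, p3, Bo, 37), (40, Fay, 2, 1986, p3, Dee, 19), (40, Fay, 2, 1986, p3, Gus, 20), (40, Fay, 2, 1986, p3, Sam, 18), (40, Fay, 2, 1986, p3, Sam, 6)}
Filtering on bid > 6 AND aid > 2 leaves {(33, Fay, 28, 1984, bio, Bo, 37), (33, Fay, 28, 1984, bio, Dee, 19), (33, Fay, 28, 1984, bio, Gus, 20), (33, Fay, 28, 1984, bio, Sam, 18), (33, Fay, 28, 1984, law, Bo, 37), (33, Fay, 28, 1984, law, Dee, 19), (33, Fay, 28, 1984, law, Gus, 20), (33, Fay, 28, 1984, law, Sam, 18), (33, Fay, 28, 1984, mkt, Bo, 37), (33, Fay, 28, 1984, mkt, Dee, 19), (33, Fay, 28, 1984, mkt, Gus, 20), (33, Fay, 28, 1984, mkt, Sam, 18), (33, Fay, 28, 1984, p1, Bo, 37), (33, Fay, 28, 1984, p1, Dee, 19), (33, Fay, 28, 1984, p1, Gus, 20), (33, Fay, 28, 1984, p1, Sam, 18), (33, Fay, 28, 1984, p3, Bo, 37), (33, Fay, 28, 1984, p3, Dee, 19), (33, Fay, 28, 1984, p3, Gus, 20), (33, Fay, 28, 1984, p3, Sam, 18)}.
Projecting to genre, mname, mid (15 duplicate(s) eliminated): {(bio, Fay, 33), (law, Fay, 33), (mkt, Fay, 33), (p1, Fay, 33), (p3, Fay, 33)}

{(bio, Fay, 33), (law, Fay, 33), (mkt, Fay, 33), (p1, Fay, 33), (p3, Fay, 33)}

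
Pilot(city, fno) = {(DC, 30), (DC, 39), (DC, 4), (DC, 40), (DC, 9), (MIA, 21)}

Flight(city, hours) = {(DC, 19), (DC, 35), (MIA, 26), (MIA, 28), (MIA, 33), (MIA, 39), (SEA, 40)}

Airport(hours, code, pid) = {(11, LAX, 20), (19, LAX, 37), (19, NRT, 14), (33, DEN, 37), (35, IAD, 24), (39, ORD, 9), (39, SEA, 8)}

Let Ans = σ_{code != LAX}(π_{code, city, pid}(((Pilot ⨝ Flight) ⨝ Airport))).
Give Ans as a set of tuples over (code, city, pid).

Joining Pilot and Flight on city yields {(DC, 30, 19), (DC, 30, 35), (DC, 39, 19), (DC, 39, 35), (DC, 4, 19), (DC, 4, 35), (DC, 40, 19), (DC, 40, 35), (DC, 9, 19), (DC, 9, 35), (MIA, 21, 26), (MIA, 21, 28), (MIA, 21, 33), (MIA, 21, 39)}.
Joining (Pilot ⨝ Flight) and Airport on hours yields {(DC, 30, 19, LAX, 37), (DC, 30, 19, NRT, 14), (DC, 30, 35, IAD, 24), (DC, 39, 19, LAX, 37), (DC, 39, 19, NRT, 14), (DC, 39, 35, IAD, 24), (DC, 4, 19, LAX, 37), (DC, 4, 19, NRT, 14), (DC, 4, 35, IAD, 24), (DC, 40, 19, LAX, 37), (DC, 40, 19, NRT, 14), (DC, 40, 35, IAD, 24), (DC, 9, 19, LAX, 37), (DC, 9, 19, NRT, 14), (DC, 9, 35, IAD, 24), (MIA, 21, 33, DEN, 37), (MIA, 21, 39, ORD, 9), (MIA, 21, 39, SEA, 8)}.
π_{code, city, pid} gives {(DEN, MIA, 37), (IAD, DC, 24), (LAX, DC, 37), (NRT, DC, 14), (ORD, MIA, 9), (SEA, MIA, 8)} (12 duplicate(s) eliminated).
Filtering on code != LAX leaves {(DEN, MIA, 37), (IAD, DC, 24), (NRT, DC, 14), (ORD, MIA, 9), (SEA, MIA, 8)}.

{(DEN, MIA, 37), (IAD, DC, 24), (NRT, DC, 14), (ORD, MIA, 9), (SEA, MIA, 8)}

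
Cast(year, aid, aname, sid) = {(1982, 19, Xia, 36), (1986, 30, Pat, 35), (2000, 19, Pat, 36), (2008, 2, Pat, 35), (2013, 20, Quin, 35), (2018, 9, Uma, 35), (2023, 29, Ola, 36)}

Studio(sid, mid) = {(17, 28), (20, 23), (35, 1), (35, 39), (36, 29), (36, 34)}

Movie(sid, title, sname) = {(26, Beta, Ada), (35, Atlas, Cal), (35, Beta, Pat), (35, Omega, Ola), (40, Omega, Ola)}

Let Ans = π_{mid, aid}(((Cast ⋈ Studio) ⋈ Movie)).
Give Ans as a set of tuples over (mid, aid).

{(1, 2), (1, 20), (1, 30), (1, 9), (39, 2), (39, 20), (39, 30), (39, 9)}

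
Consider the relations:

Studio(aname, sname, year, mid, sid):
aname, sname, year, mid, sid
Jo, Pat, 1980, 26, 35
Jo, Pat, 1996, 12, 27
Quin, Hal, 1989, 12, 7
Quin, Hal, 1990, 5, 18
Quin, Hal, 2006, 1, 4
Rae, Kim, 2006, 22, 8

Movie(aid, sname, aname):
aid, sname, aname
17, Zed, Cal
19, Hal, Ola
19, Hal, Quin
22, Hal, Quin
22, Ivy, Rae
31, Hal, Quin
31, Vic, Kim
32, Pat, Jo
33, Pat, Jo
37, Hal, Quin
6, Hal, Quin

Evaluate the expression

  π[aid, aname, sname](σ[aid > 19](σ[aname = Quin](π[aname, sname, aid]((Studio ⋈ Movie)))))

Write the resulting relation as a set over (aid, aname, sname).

Natural join on aname, sname: {(Jo, Pat, 1980, 26, 35, 32), (Jo, Pat, 1980, 26, 35, 33), (Jo, Pat, 1996, 12, 27, 32), (Jo, Pat, 1996, 12, 27, 33), (Quin, Hal, 1989, 12, 7, 19), (Quin, Hal, 1989, 12, 7, 22), (Quin, Hal, 1989, 12, 7, 31), (Quin, Hal, 1989, 12, 7, 37), (Quin, Hal, 1989, 12, 7, 6), (Quin, Hal, 1990, 5, 18, 19), (Quin, Hal, 1990, 5, 18, 22), (Quin, Hal, 1990, 5, 18, 31), (Quin, Hal, 1990, 5, 18, 37), (Quin, Hal, 1990, 5, 18, 6), (Quin, Hal, 2006, 1, 4, 19), (Quin, Hal, 2006, 1, 4, 22), (Quin, Hal, 2006, 1, 4, 31), (Quin, Hal, 2006, 1, 4, 37), (Quin, Hal, 2006, 1, 4, 6)}
Keep only column(s) aname, sname, aid (12 duplicate(s) eliminated): {(Jo, Pat, 32), (Jo, Pat, 33), (Quin, Hal, 19), (Quin, Hal, 22), (Quin, Hal, 31), (Quin, Hal, 37), (Quin, Hal, 6)}
Selection aname = Quin: {(Quin, Hal, 19), (Quin, Hal, 22), (Quin, Hal, 31), (Quin, Hal, 37), (Quin, Hal, 6)}
Selection aid > 19: {(Quin, Hal, 22), (Quin, Hal, 31), (Quin, Hal, 37)}
Keep only column(s) aid, aname, sname: {(22, Quin, Hal), (31, Quin, Hal), (37, Quin, Hal)}

{(22, Quin, Hal), (31, Quin, Hal), (37, Quin, Hal)}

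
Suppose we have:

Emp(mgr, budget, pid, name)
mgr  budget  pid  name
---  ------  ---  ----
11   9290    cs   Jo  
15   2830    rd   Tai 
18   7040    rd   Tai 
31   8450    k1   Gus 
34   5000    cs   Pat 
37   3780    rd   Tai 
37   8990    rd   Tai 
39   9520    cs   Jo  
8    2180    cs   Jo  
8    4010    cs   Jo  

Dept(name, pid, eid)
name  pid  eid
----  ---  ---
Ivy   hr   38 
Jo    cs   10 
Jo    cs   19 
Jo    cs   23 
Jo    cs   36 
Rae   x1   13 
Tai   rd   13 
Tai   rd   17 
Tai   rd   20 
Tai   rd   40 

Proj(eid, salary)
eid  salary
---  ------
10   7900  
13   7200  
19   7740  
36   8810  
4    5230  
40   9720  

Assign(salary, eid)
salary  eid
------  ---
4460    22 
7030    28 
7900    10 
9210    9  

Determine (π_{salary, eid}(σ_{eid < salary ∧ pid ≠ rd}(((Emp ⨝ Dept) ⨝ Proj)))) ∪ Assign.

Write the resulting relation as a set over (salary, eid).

Emp ⋈ Dept (natural join on pid, name): {(11, 9290, cs, Jo, 10), (11, 9290, cs, Jo, 19), (11, 9290, cs, Jo, 23), (11, 9290, cs, Jo, 36), (15, 2830, rd, Tai, 13), (15, 2830, rd, Tai, 17), (15, 2830, rd, Tai, 20), (15, 2830, rd, Tai, 40), (18, 7040, rd, Tai, 13), (18, 7040, rd, Tai, 17), (18, 7040, rd, Tai, 20), (18, 7040, rd, Tai, 40), (37, 3780, rd, Tai, 13), (37, 3780, rd, Tai, 17), (37, 3780, rd, Tai, 20), (37, 3780, rd, Tai, 40), (37, 8990, rd, Tai, 13), (37, 8990, rd, Tai, 17), (37, 8990, rd, Tai, 20), (37, 8990, rd, Tai, 40), (39, 9520, cs, Jo, 10), (39, 9520, cs, Jo, 19), (39, 9520, cs, Jo, 23), (39, 9520, cs, Jo, 36), (8, 2180, cs, Jo, 10), (8, 2180, cs, Jo, 19), (8, 2180, cs, Jo, 23), (8, 2180, cs, Jo, 36), (8, 4010, cs, Jo, 10), (8, 4010, cs, Jo, 19), (8, 4010, cs, Jo, 23), (8, 4010, cs, Jo, 36)}
(Emp ⨝ Dept) ⋈ Proj (natural join on eid): {(11, 9290, cs, Jo, 10, 7900), (11, 9290, cs, Jo, 19, 7740), (11, 9290, cs, Jo, 36, 8810), (15, 2830, rd, Tai, 13, 7200), (15, 2830, rd, Tai, 40, 9720), (18, 7040, rd, Tai, 13, 7200), (18, 7040, rd, Tai, 40, 9720), (37, 3780, rd, Tai, 13, 7200), (37, 3780, rd, Tai, 40, 9720), (37, 8990, rd, Tai, 13, 7200), (37, 8990, rd, Tai, 40, 9720), (39, 9520, cs, Jo, 10, 7900), (39, 9520, cs, Jo, 19, 7740), (39, 9520, cs, Jo, 36, 8810), (8, 2180, cs, Jo, 10, 7900), (8, 2180, cs, Jo, 19, 7740), (8, 2180, cs, Jo, 36, 8810), (8, 4010, cs, Jo, 10, 7900), (8, 4010, cs, Jo, 19, 7740), (8, 4010, cs, Jo, 36, 8810)}
Apply σ_{eid < salary ∧ pid ≠ rd}; surviving tuples: {(11, 9290, cs, Jo, 10, 7900), (11, 9290, cs, Jo, 19, 7740), (11, 9290, cs, Jo, 36, 8810), (39, 9520, cs, Jo, 10, 7900), (39, 9520, cs, Jo, 19, 7740), (39, 9520, cs, Jo, 36, 8810), (8, 2180, cs, Jo, 10, 7900), (8, 2180, cs, Jo, 19, 7740), (8, 2180, cs, Jo, 36, 8810), (8, 4010, cs, Jo, 10, 7900), (8, 4010, cs, Jo, 19, 7740), (8, 4010, cs, Jo, 36, 8810)}
π[salary, eid]: project onto (salary, eid) (9 duplicate(s) eliminated) → {(7740, 19), (7900, 10), (8810, 36)}
Set union of the two operands is {(4460, 22), (7030, 28), (7740, 19), (7900, 10), (8810, 36), (9210, 9)}.

{(4460, 22), (7030, 28), (7740, 19), (7900, 10), (8810, 36), (9210, 9)}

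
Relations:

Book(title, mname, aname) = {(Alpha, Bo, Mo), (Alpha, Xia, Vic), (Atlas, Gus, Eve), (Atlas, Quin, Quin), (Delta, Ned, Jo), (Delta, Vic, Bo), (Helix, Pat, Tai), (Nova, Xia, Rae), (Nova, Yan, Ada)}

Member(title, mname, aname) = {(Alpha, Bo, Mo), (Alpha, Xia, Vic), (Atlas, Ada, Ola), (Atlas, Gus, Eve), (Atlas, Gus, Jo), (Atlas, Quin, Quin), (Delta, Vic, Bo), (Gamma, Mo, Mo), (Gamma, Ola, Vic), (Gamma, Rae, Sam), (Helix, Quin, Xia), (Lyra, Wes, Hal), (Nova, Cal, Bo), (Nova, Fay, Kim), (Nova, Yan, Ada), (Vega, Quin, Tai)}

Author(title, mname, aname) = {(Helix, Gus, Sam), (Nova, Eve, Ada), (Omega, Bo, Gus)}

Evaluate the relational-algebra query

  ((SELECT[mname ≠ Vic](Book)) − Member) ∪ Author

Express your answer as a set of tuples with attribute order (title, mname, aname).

{(Delta, Ned, Jo), (Helix, Gus, Sam), (Helix, Pat, Tai), (Nova, Eve, Ada), (Nova, Xia, Rae), (Omega, Bo, Gus)}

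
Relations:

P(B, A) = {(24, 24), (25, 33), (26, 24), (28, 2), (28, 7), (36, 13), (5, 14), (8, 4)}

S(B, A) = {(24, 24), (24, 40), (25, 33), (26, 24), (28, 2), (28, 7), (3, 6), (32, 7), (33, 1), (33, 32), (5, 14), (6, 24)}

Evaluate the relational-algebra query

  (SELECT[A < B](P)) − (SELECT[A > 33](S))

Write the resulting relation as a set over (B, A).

{(26, 24), (28, 2), (28, 7), (36, 13), (8, 4)}

σ[A < B]: keep tuples satisfying A < B → {(26, 24), (28, 2), (28, 7), (36, 13), (8, 4)}
σ[A > 33]: keep tuples satisfying A > 33 → {(24, 40)}
Taking the difference: {(26, 24), (28, 2), (28, 7), (36, 13), (8, 4)}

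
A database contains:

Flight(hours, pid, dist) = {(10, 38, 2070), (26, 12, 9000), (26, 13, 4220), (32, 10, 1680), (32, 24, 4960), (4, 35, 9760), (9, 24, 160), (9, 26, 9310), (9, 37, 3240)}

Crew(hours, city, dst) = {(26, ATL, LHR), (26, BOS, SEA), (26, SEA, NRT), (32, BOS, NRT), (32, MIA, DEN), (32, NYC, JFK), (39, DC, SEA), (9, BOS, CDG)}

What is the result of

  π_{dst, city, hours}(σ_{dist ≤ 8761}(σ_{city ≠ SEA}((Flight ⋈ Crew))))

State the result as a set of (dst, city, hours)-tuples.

Flight ⋈ Crew (natural join on hours): {(26, 12, 9000, ATL, LHR), (26, 12, 9000, BOS, SEA), (26, 12, 9000, SEA, NRT), (26, 13, 4220, ATL, LHR), (26, 13, 4220, BOS, SEA), (26, 13, 4220, SEA, NRT), (32, 10, 1680, BOS, NRT), (32, 10, 1680, MIA, DEN), (32, 10, 1680, NYC, JFK), (32, 24, 4960, BOS, NRT), (32, 24, 4960, MIA, DEN), (32, 24, 4960, NYC, JFK), (9, 24, 160, BOS, CDG), (9, 26, 9310, BOS, CDG), (9, 37, 3240, BOS, CDG)}
Selection city ≠ SEA: {(26, 12, 9000, ATL, LHR), (26, 12, 9000, BOS, SEA), (26, 13, 4220, ATL, LHR), (26, 13, 4220, BOS, SEA), (32, 10, 1680, BOS, NRT), (32, 10, 1680, MIA, DEN), (32, 10, 1680, NYC, JFK), (32, 24, 4960, BOS, NRT), (32, 24, 4960, MIA, DEN), (32, 24, 4960, NYC, JFK), (9, 24, 160, BOS, CDG), (9, 26, 9310, BOS, CDG), (9, 37, 3240, BOS, CDG)}
Selection dist ≤ 8761: {(26, 13, 4220, ATL, LHR), (26, 13, 4220, BOS, SEA), (32, 10, 1680, BOS, NRT), (32, 10, 1680, MIA, DEN), (32, 10, 1680, NYC, JFK), (32, 24, 4960, BOS, NRT), (32, 24, 4960, MIA, DEN), (32, 24, 4960, NYC, JFK), (9, 24, 160, BOS, CDG), (9, 37, 3240, BOS, CDG)}
π[dst, city, hours]: project onto (dst, city, hours) (4 duplicate(s) eliminated) → {(CDG, BOS, 9), (DEN, MIA, 32), (JFK, NYC, 32), (LHR, ATL, 26), (NRT, BOS, 32), (SEA, BOS, 26)}

{(CDG, BOS, 9), (DEN, MIA, 32), (JFK, NYC, 32), (LHR, ATL, 26), (NRT, BOS, 32), (SEA, BOS, 26)}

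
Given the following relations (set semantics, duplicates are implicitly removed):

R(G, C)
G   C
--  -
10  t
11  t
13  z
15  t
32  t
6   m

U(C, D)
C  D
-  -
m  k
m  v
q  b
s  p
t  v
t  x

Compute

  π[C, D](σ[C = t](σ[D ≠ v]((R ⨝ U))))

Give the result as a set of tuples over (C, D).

Joining R and U on C yields {(10, t, v), (10, t, x), (11, t, v), (11, t, x), (15, t, v), (15, t, x), (32, t, v), (32, t, x), (6, m, k), (6, m, v)}.
Filtering on D ≠ v leaves {(10, t, x), (11, t, x), (15, t, x), (32, t, x), (6, m, k)}.
Filtering on C = t leaves {(10, t, x), (11, t, x), (15, t, x), (32, t, x)}.
Keep only column(s) C, D (3 duplicate(s) eliminated): {(t, x)}

{(t, x)}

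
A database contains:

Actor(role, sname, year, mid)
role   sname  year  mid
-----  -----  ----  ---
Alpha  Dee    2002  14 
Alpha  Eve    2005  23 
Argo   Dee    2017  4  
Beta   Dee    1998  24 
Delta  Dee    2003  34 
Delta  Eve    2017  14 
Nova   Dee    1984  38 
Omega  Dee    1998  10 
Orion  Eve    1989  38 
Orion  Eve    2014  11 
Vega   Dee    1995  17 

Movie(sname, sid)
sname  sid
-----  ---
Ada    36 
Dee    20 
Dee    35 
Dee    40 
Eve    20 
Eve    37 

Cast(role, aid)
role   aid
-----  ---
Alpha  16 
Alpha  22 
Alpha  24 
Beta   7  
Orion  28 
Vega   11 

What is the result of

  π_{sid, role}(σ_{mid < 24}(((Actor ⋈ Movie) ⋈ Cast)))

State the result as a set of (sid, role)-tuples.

{(20, Alpha), (20, Orion), (20, Vega), (35, Alpha), (35, Vega), (37, Alpha), (37, Orion), (40, Alpha), (40, Vega)}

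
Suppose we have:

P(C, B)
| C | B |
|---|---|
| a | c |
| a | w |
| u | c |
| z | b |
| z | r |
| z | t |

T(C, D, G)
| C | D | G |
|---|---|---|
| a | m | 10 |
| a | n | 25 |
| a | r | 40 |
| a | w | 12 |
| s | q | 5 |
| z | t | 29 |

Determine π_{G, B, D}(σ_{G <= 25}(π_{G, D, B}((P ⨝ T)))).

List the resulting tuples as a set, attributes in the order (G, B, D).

Natural join on C: {(a, c, m, 10), (a, c, n, 25), (a, c, r, 40), (a, c, w, 12), (a, w, m, 10), (a, w, n, 25), (a, w, r, 40), (a, w, w, 12), (z, b, t, 29), (z, r, t, 29), (z, t, t, 29)}
Keep only column(s) G, D, B: {(10, m, c), (10, m, w), (12, w, c), (12, w, w), (25, n, c), (25, n, w), (29, t, b), (29, t, r), (29, t, t), (40, r, c), (40, r, w)}
σ[G <= 25]: keep tuples satisfying G <= 25 → {(10, m, c), (10, m, w), (12, w, c), (12, w, w), (25, n, c), (25, n, w)}
Keep only column(s) G, B, D: {(10, c, m), (10, w, m), (12, c, w), (12, w, w), (25, c, n), (25, w, n)}

{(10, c, m), (10, w, m), (12, c, w), (12, w, w), (25, c, n), (25, w, n)}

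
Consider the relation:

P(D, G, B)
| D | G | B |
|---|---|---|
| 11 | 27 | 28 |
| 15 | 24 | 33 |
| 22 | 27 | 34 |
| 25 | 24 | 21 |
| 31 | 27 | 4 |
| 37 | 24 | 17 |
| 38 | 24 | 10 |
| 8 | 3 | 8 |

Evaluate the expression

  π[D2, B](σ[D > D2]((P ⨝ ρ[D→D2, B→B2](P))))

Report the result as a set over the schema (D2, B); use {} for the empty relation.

{(11, 34), (11, 4), (15, 10), (15, 17), (15, 21), (22, 4), (25, 10), (25, 17), (37, 10)}

ρ[D→D2, B→B2]: schema becomes (D2, G, B2); tuples unchanged.
Joining P and ρ[D→D2, B→B2](P) on G yields {(11, 27, 28, 11, 28), (11, 27, 28, 22, 34), (11, 27, 28, 31, 4), (15, 24, 33, 15, 33), (15, 24, 33, 25, 21), (15, 24, 33, 37, 17), (15, 24, 33, 38, 10), (22, 27, 34, 11, 28), (22, 27, 34, 22, 34), (22, 27, 34, 31, 4), (25, 24, 21, 15, 33), (25, 24, 21, 25, 21), (25, 24, 21, 37, 17), (25, 24, 21, 38, 10), (31, 27, 4, 11, 28), (31, 27, 4, 22, 34), (31, 27, 4, 31, 4), (37, 24, 17, 15, 33), (37, 24, 17, 25, 21), (37, 24, 17, 37, 17), (37, 24, 17, 38, 10), (38, 24, 10, 15, 33), (38, 24, 10, 25, 21), (38, 24, 10, 37, 17), (38, 24, 10, 38, 10), (8, 3, 8, 8, 8)}.
Selection D > D2: {(22, 27, 34, 11, 28), (25, 24, 21, 15, 33), (31, 27, 4, 11, 28), (31, 27, 4, 22, 34), (37, 24, 17, 15, 33), (37, 24, 17, 25, 21), (38, 24, 10, 15, 33), (38, 24, 10, 25, 21), (38, 24, 10, 37, 17)}
π_{D2, B} gives {(11, 34), (11, 4), (15, 10), (15, 17), (15, 21), (22, 4), (25, 10), (25, 17), (37, 10)}.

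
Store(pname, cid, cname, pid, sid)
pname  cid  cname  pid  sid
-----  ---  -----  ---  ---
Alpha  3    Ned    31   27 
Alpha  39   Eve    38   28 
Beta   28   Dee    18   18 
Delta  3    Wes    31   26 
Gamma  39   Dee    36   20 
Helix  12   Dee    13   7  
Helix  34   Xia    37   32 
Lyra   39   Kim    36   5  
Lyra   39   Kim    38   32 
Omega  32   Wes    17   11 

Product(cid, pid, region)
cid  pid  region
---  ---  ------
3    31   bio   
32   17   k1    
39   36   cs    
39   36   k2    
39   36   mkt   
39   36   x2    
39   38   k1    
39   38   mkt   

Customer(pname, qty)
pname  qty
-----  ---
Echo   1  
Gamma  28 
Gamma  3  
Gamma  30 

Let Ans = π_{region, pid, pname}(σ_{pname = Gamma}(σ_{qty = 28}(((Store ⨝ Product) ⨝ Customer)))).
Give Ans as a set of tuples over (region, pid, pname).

{(cs, 36, Gamma), (k2, 36, Gamma), (mkt, 36, Gamma), (x2, 36, Gamma)}

Store ⋈ Product (natural join on cid, pid): {(Alpha, 3, Ned, 31, 27, bio), (Alpha, 39, Eve, 38, 28, k1), (Alpha, 39, Eve, 38, 28, mkt), (Delta, 3, Wes, 31, 26, bio), (Gamma, 39, Dee, 36, 20, cs), (Gamma, 39, Dee, 36, 20, k2), (Gamma, 39, Dee, 36, 20, mkt), (Gamma, 39, Dee, 36, 20, x2), (Lyra, 39, Kim, 36, 5, cs), (Lyra, 39, Kim, 36, 5, k2), (Lyra, 39, Kim, 36, 5, mkt), (Lyra, 39, Kim, 36, 5, x2), (Lyra, 39, Kim, 38, 32, k1), (Lyra, 39, Kim, 38, 32, mkt), (Omega, 32, Wes, 17, 11, k1)}
(Store ⨝ Product) ⋈ Customer (natural join on pname): {(Gamma, 39, Dee, 36, 20, cs, 28), (Gamma, 39, Dee, 36, 20, cs, 3), (Gamma, 39, Dee, 36, 20, cs, 30), (Gamma, 39, Dee, 36, 20, k2, 28), (Gamma, 39, Dee, 36, 20, k2, 3), (Gamma, 39, Dee, 36, 20, k2, 30), (Gamma, 39, Dee, 36, 20, mkt, 28), (Gamma, 39, Dee, 36, 20, mkt, 3), (Gamma, 39, Dee, 36, 20, mkt, 30), (Gamma, 39, Dee, 36, 20, x2, 28), (Gamma, 39, Dee, 36, 20, x2, 3), (Gamma, 39, Dee, 36, 20, x2, 30)}
σ[qty = 28]: keep tuples satisfying qty = 28 → {(Gamma, 39, Dee, 36, 20, cs, 28), (Gamma, 39, Dee, 36, 20, k2, 28), (Gamma, 39, Dee, 36, 20, mkt, 28), (Gamma, 39, Dee, 36, 20, x2, 28)}
σ[pname = Gamma]: keep tuples satisfying pname = Gamma → {(Gamma, 39, Dee, 36, 20, cs, 28), (Gamma, 39, Dee, 36, 20, k2, 28), (Gamma, 39, Dee, 36, 20, mkt, 28), (Gamma, 39, Dee, 36, 20, x2, 28)}
Keep only column(s) region, pid, pname: {(cs, 36, Gamma), (k2, 36, Gamma), (mkt, 36, Gamma), (x2, 36, Gamma)}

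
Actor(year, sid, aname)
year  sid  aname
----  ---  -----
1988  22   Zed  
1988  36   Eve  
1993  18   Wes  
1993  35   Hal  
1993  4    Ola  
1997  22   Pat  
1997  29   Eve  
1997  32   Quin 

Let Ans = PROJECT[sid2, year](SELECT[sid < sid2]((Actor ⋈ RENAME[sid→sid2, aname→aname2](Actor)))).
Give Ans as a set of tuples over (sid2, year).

{(18, 1993), (29, 1997), (32, 1997), (35, 1993), (36, 1988)}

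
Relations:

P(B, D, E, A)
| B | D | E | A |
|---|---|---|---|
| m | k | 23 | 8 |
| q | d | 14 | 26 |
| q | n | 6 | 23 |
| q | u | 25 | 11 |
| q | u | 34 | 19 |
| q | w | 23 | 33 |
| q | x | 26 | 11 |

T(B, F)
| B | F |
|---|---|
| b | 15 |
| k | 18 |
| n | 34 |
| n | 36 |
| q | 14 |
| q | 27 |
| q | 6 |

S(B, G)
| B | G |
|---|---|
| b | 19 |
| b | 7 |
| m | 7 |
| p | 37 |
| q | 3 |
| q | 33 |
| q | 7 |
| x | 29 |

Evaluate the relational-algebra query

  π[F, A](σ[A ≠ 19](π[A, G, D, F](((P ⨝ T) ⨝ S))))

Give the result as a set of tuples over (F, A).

{(14, 11), (14, 23), (14, 26), (14, 33), (27, 11), (27, 23), (27, 26), (27, 33), (6, 11), (6, 23), (6, 26), (6, 33)}

Joining P and T on B yields {(q, d, 14, 26, 14), (q, d, 14, 26, 27), (q, d, 14, 26, 6), (q, n, 6, 23, 14), (q, n, 6, 23, 27), (q, n, 6, 23, 6), (q, u, 25, 11, 14), (q, u, 25, 11, 27), (q, u, 25, 11, 6), (q, u, 34, 19, 14), (q, u, 34, 19, 27), (q, u, 34, 19, 6), (q, w, 23, 33, 14), (q, w, 23, 33, 27), (q, w, 23, 33, 6), (q, x, 26, 11, 14), (q, x, 26, 11, 27), (q, x, 26, 11, 6)}.
Joining (P ⨝ T) and S on B yields {(q, d, 14, 26, 14, 3), (q, d, 14, 26, 14, 33), (q, d, 14, 26, 14, 7), (q, d, 14, 26, 27, 3), (q, d, 14, 26, 27, 33), (q, d, 14, 26, 27, 7), (q, d, 14, 26, 6, 3), (q, d, 14, 26, 6, 33), (q, d, 14, 26, 6, 7), (q, n, 6, 23, 14, 3), (q, n, 6, 23, 14, 33), (q, n, 6, 23, 14, 7), (q, n, 6, 23, 27, 3), (q, n, 6, 23, 27, 33), (q, n, 6, 23, 27, 7), (q, n, 6, 23, 6, 3), (q, n, 6, 23, 6, 33), (q, n, 6, 23, 6, 7), (q, u, 25, 11, 14, 3), (q, u, 25, 11, 14, 33), (q, u, 25, 11, 14, 7), (q, u, 25, 11, 27, 3), (q, u, 25, 11, 27, 33), (q, u, 25, 11, 27, 7), (q, u, 25, 11, 6, 3), (q, u, 25, 11, 6, 33), (q, u, 25, 11, 6, 7), (q, u, 34, 19, 14, 3), (q, u, 34, 19, 14, 33), (q, u, 34, 19, 14, 7), (q, u, 34, 19, 27, 3), (q, u, 34, 19, 27, 33), (q, u, 34, 19, 27, 7), (q, u, 34, 19, 6, 3), (q, u, 34, 19, 6, 33), (q, u, 34, 19, 6, 7), (q, w, 23, 33, 14, 3), (q, w, 23, 33, 14, 33), (q, w, 23, 33, 14, 7), (q, w, 23, 33, 27, 3), (q, w, 23, 33, 27, 33), (q, w, 23, 33, 27, 7), (q, w, 23, 33, 6, 3), (q, w, 23, 33, 6, 33), (q, w, 23, 33, 6, 7), (q, x, 26, 11, 14, 3), (q, x, 26, 11, 14, 33), (q, x, 26, 11, 14, 7), (q, x, 26, 11, 27, 3), (q, x, 26, 11, 27, 33), (q, x, 26, 11, 27, 7), (q, x, 26, 11, 6, 3), (q, x, 26, 11, 6, 33), (q, x, 26, 11, 6, 7)}.
Keep only column(s) A, G, D, F: {(11, 3, u, 14), (11, 3, u, 27), (11, 3, u, 6), (11, 3, x, 14), (11, 3, x, 27), (11, 3, x, 6), (11, 33, u, 14), (11, 33, u, 27), (11, 33, u, 6), (11, 33, x, 14), (11, 33, x, 27), (11, 33, x, 6), (11, 7, u, 14), (11, 7, u, 27), (11, 7, u, 6), (11, 7, x, 14), (11, 7, x, 27), (11, 7, x, 6), (19, 3, u, 14), (19, 3, u, 27), (19, 3, u, 6), (19, 33, u, 14), (19, 33, u, 27), (19, 33, u, 6), (19, 7, u, 14), (19, 7, u, 27), (19, 7, u, 6), (23, 3, n, 14), (23, 3, n, 27), (23, 3, n, 6), (23, 33, n, 14), (23, 33, n, 27), (23, 33, n, 6), (23, 7, n, 14), (23, 7, n, 27), (23, 7, n, 6), (26, 3, d, 14), (26, 3, d, 27), (26, 3, d, 6), (26, 33, d, 14), (26, 33, d, 27), (26, 33, d, 6), (26, 7, d, 14), (26, 7, d, 27), (26, 7, d, 6), (33, 3, w, 14), (33, 3, w, 27), (33, 3, w, 6), (33, 33, w, 14), (33, 33, w, 27), (33, 33, w, 6), (33, 7, w, 14), (33, 7, w, 27), (33, 7, w, 6)}
Filtering on A ≠ 19 leaves {(11, 3, u, 14), (11, 3, u, 27), (11, 3, u, 6), (11, 3, x, 14), (11, 3, x, 27), (11, 3, x, 6), (11, 33, u, 14), (11, 33, u, 27), (11, 33, u, 6), (11, 33, x, 14), (11, 33, x, 27), (11, 33, x, 6), (11, 7, u, 14), (11, 7, u, 27), (11, 7, u, 6), (11, 7, x, 14), (11, 7, x, 27), (11, 7, x, 6), (23, 3, n, 14), (23, 3, n, 27), (23, 3, n, 6), (23, 33, n, 14), (23, 33, n, 27), (23, 33, n, 6), (23, 7, n, 14), (23, 7, n, 27), (23, 7, n, 6), (26, 3, d, 14), (26, 3, d, 27), (26, 3, d, 6), (26, 33, d, 14), (26, 33, d, 27), (26, 33, d, 6), (26, 7, d, 14), (26, 7, d, 27), (26, 7, d, 6), (33, 3, w, 14), (33, 3, w, 27), (33, 3, w, 6), (33, 33, w, 14), (33, 33, w, 27), (33, 33, w, 6), (33, 7, w, 14), (33, 7, w, 27), (33, 7, w, 6)}.
Keep only column(s) F, A (33 duplicate(s) eliminated): {(14, 11), (14, 23), (14, 26), (14, 33), (27, 11), (27, 23), (27, 26), (27, 33), (6, 11), (6, 23), (6, 26), (6, 33)}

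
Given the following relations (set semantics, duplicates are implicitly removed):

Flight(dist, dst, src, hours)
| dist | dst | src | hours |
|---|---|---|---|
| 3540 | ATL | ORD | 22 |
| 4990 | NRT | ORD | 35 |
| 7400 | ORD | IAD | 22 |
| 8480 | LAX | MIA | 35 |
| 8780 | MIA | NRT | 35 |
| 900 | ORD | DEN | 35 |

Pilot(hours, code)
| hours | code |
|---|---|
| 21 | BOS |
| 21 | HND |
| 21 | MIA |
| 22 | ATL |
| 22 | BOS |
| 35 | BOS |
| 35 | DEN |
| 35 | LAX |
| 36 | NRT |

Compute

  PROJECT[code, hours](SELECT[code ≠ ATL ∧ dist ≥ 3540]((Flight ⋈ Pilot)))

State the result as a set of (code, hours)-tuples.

Joining Flight and Pilot on hours yields {(3540, ATL, ORD, 22, ATL), (3540, ATL, ORD, 22, BOS), (4990, NRT, ORD, 35, BOS), (4990, NRT, ORD, 35, DEN), (4990, NRT, ORD, 35, LAX), (7400, ORD, IAD, 22, ATL), (7400, ORD, IAD, 22, BOS), (8480, LAX, MIA, 35, BOS), (8480, LAX, MIA, 35, DEN), (8480, LAX, MIA, 35, LAX), (8780, MIA, NRT, 35, BOS), (8780, MIA, NRT, 35, DEN), (8780, MIA, NRT, 35, LAX), (900, ORD, DEN, 35, BOS), (900, ORD, DEN, 35, DEN), (900, ORD, DEN, 35, LAX)}.
σ[code ≠ ATL ∧ dist ≥ 3540]: keep tuples satisfying code ≠ ATL ∧ dist ≥ 3540 → {(3540, ATL, ORD, 22, BOS), (4990, NRT, ORD, 35, BOS), (4990, NRT, ORD, 35, DEN), (4990, NRT, ORD, 35, LAX), (7400, ORD, IAD, 22, BOS), (8480, LAX, MIA, 35, BOS), (8480, LAX, MIA, 35, DEN), (8480, LAX, MIA, 35, LAX), (8780, MIA, NRT, 35, BOS), (8780, MIA, NRT, 35, DEN), (8780, MIA, NRT, 35, LAX)}
Projecting to code, hours (7 duplicate(s) eliminated): {(BOS, 22), (BOS, 35), (DEN, 35), (LAX, 35)}

{(BOS, 22), (BOS, 35), (DEN, 35), (LAX, 35)}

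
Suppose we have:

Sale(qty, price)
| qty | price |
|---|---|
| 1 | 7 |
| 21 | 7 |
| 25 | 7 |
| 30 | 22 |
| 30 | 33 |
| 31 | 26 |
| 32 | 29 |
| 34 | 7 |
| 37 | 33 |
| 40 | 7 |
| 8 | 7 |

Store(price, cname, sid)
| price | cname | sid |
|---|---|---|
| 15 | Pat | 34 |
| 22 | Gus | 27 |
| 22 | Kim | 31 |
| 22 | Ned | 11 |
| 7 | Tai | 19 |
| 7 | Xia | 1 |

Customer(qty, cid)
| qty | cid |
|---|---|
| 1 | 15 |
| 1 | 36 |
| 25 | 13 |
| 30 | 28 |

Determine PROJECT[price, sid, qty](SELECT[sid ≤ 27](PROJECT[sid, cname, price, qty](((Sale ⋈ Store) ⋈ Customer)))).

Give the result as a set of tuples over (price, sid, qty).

Natural join on price: {(1, 7, Tai, 19), (1, 7, Xia, 1), (21, 7, Tai, 19), (21, 7, Xia, 1), (25, 7, Tai, 19), (25, 7, Xia, 1), (30, 22, Gus, 27), (30, 22, Kim, 31), (30, 22, Ned, 11), (34, 7, Tai, 19), (34, 7, Xia, 1), (40, 7, Tai, 19), (40, 7, Xia, 1), (8, 7, Tai, 19), (8, 7, Xia, 1)}
Natural join on qty: {(1, 7, Tai, 19, 15), (1, 7, Tai, 19, 36), (1, 7, Xia, 1, 15), (1, 7, Xia, 1, 36), (25, 7, Tai, 19, 13), (25, 7, Xia, 1, 13), (30, 22, Gus, 27, 28), (30, 22, Kim, 31, 28), (30, 22, Ned, 11, 28)}
π_{sid, cname, price, qty} gives {(1, Xia, 7, 1), (1, Xia, 7, 25), (11, Ned, 22, 30), (19, Tai, 7, 1), (19, Tai, 7, 25), (27, Gus, 22, 30), (31, Kim, 22, 30)} (2 duplicate(s) eliminated).
Apply σ_{sid ≤ 27}; surviving tuples: {(1, Xia, 7, 1), (1, Xia, 7, 25), (11, Ned, 22, 30), (19, Tai, 7, 1), (19, Tai, 7, 25), (27, Gus, 22, 30)}
π_{price, sid, qty} gives {(22, 11, 30), (22, 27, 30), (7, 1, 1), (7, 1, 25), (7, 19, 1), (7, 19, 25)}.

{(22, 11, 30), (22, 27, 30), (7, 1, 1), (7, 1, 25), (7, 19, 1), (7, 19, 25)}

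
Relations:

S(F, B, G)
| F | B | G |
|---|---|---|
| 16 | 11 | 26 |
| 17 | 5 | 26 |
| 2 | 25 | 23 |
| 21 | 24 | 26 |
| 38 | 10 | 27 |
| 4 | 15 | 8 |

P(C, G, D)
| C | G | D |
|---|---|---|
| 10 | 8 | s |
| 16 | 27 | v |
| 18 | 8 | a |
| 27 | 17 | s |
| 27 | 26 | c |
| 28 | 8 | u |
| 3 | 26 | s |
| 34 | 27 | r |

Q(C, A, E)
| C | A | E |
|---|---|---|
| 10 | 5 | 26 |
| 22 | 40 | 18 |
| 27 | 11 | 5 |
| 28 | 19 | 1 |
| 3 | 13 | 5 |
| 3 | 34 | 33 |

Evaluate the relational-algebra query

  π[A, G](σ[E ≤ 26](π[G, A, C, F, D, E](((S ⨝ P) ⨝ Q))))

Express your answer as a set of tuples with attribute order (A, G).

{(11, 26), (13, 26), (19, 8), (5, 8)}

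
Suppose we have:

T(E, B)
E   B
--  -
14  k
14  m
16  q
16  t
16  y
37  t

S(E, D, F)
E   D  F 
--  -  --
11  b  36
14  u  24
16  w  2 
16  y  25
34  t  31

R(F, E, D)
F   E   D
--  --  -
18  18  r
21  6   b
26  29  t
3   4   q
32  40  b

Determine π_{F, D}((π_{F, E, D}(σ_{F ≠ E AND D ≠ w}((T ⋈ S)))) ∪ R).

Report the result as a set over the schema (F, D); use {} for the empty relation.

{(18, r), (21, b), (24, u), (25, y), (26, t), (3, q), (32, b)}

T ⋈ S (natural join on E): {(14, k, u, 24), (14, m, u, 24), (16, q, w, 2), (16, q, y, 25), (16, t, w, 2), (16, t, y, 25), (16, y, w, 2), (16, y, y, 25)}
Selection F ≠ E AND D ≠ w: {(14, k, u, 24), (14, m, u, 24), (16, q, y, 25), (16, t, y, 25), (16, y, y, 25)}
Keep only column(s) F, E, D (3 duplicate(s) eliminated): {(24, 14, u), (25, 16, y)}
Set union of the two operands is {(18, 18, r), (21, 6, b), (24, 14, u), (25, 16, y), (26, 29, t), (3, 4, q), (32, 40, b)}.
Keep only column(s) F, D: {(18, r), (21, b), (24, u), (25, y), (26, t), (3, q), (32, b)}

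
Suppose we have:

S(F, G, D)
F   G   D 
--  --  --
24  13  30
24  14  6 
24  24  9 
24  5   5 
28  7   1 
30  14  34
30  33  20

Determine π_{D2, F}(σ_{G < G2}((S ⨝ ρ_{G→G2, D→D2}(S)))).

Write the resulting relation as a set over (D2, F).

ρ[G→G2, D→D2]: schema becomes (F, G2, D2); tuples unchanged.
S ⋈ ρ_{G→G2, D→D2}(S) (natural join on F): {(24, 13, 30, 13, 30), (24, 13, 30, 14, 6), (24, 13, 30, 24, 9), (24, 13, 30, 5, 5), (24, 14, 6, 13, 30), (24, 14, 6, 14, 6), (24, 14, 6, 24, 9), (24, 14, 6, 5, 5), (24, 24, 9, 13, 30), (24, 24, 9, 14, 6), (24, 24, 9, 24, 9), (24, 24, 9, 5, 5), (24, 5, 5, 13, 30), (24, 5, 5, 14, 6), (24, 5, 5, 24, 9), (24, 5, 5, 5, 5), (28, 7, 1, 7, 1), (30, 14, 34, 14, 34), (30, 14, 34, 33, 20), (30, 33, 20, 14, 34), (30, 33, 20, 33, 20)}
σ[G < G2]: keep tuples satisfying G < G2 → {(24, 13, 30, 14, 6), (24, 13, 30, 24, 9), (24, 14, 6, 24, 9), (24, 5, 5, 13, 30), (24, 5, 5, 14, 6), (24, 5, 5, 24, 9), (30, 14, 34, 33, 20)}
π_{D2, F} gives {(20, 30), (30, 24), (6, 24), (9, 24)} (3 duplicate(s) eliminated).

{(20, 30), (30, 24), (6, 24), (9, 24)}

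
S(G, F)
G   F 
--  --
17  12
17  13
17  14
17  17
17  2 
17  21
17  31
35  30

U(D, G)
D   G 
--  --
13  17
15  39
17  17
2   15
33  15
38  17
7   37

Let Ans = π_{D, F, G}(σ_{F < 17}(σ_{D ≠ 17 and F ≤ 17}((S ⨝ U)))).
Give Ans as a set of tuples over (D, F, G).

Joining S and U on G yields {(17, 12, 13), (17, 12, 17), (17, 12, 38), (17, 13, 13), (17, 13, 17), (17, 13, 38), (17, 14, 13), (17, 14, 17), (17, 14, 38), (17, 17, 13), (17, 17, 17), (17, 17, 38), (17, 2, 13), (17, 2, 17), (17, 2, 38), (17, 21, 13), (17, 21, 17), (17, 21, 38), (17, 31, 13), (17, 31, 17), (17, 31, 38)}.
Apply σ_{D ≠ 17 and F ≤ 17}; surviving tuples: {(17, 12, 13), (17, 12, 38), (17, 13, 13), (17, 13, 38), (17, 14, 13), (17, 14, 38), (17, 17, 13), (17, 17, 38), (17, 2, 13), (17, 2, 38)}
Apply σ_{F < 17}; surviving tuples: {(17, 12, 13), (17, 12, 38), (17, 13, 13), (17, 13, 38), (17, 14, 13), (17, 14, 38), (17, 2, 13), (17, 2, 38)}
Projecting to D, F, G: {(13, 12, 17), (13, 13, 17), (13, 14, 17), (13, 2, 17), (38, 12, 17), (38, 13, 17), (38, 14, 17), (38, 2, 17)}

{(13, 12, 17), (13, 13, 17), (13, 14, 17), (13, 2, 17), (38, 12, 17), (38, 13, 17), (38, 14, 17), (38, 2, 17)}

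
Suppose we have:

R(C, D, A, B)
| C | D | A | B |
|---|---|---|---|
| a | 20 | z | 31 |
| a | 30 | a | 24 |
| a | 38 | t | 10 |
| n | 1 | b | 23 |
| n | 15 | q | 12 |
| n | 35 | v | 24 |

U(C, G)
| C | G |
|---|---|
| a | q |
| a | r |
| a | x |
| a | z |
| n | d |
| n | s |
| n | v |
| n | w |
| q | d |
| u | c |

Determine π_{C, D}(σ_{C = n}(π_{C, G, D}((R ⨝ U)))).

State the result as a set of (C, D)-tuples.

Natural join on C: {(a, 20, z, 31, q), (a, 20, z, 31, r), (a, 20, z, 31, x), (a, 20, z, 31, z), (a, 30, a, 24, q), (a, 30, a, 24, r), (a, 30, a, 24, x), (a, 30, a, 24, z), (a, 38, t, 10, q), (a, 38, t, 10, r), (a, 38, t, 10, x), (a, 38, t, 10, z), (n, 1, b, 23, d), (n, 1, b, 23, s), (n, 1, b, 23, v), (n, 1, b, 23, w), (n, 15, q, 12, d), (n, 15, q, 12, s), (n, 15, q, 12, v), (n, 15, q, 12, w), (n, 35, v, 24, d), (n, 35, v, 24, s), (n, 35, v, 24, v), (n, 35, v, 24, w)}
π_{C, G, D} gives {(a, q, 20), (a, q, 30), (a, q, 38), (a, r, 20), (a, r, 30), (a, r, 38), (a, x, 20), (a, x, 30), (a, x, 38), (a, z, 20), (a, z, 30), (a, z, 38), (n, d, 1), (n, d, 15), (n, d, 35), (n, s, 1), (n, s, 15), (n, s, 35), (n, v, 1), (n, v, 15), (n, v, 35), (n, w, 1), (n, w, 15), (n, w, 35)}.
σ[C = n]: keep tuples satisfying C = n → {(n, d, 1), (n, d, 15), (n, d, 35), (n, s, 1), (n, s, 15), (n, s, 35), (n, v, 1), (n, v, 15), (n, v, 35), (n, w, 1), (n, w, 15), (n, w, 35)}
π_{C, D} gives {(n, 1), (n, 15), (n, 35)} (9 duplicate(s) eliminated).

{(n, 1), (n, 15), (n, 35)}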